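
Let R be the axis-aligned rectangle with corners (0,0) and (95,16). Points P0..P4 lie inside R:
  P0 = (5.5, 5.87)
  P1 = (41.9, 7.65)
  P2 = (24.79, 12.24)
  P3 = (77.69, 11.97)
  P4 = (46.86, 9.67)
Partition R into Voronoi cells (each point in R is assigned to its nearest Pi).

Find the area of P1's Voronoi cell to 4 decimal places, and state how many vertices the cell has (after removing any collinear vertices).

Area of P1's cell: 189.2090 (4 vertices)

1. box [0,95]×[0,16]: [(0, 0) (95, 0) (95, 16) (0, 16)]
2. ⊥bis P1·P0 via (23.7,6.76): [(24.0306, 0) (95, 0) (95, 16) (23.2482, 16)]  |A|=1141.7702
3. ⊥bis P1·P2 via (33.345,9.945): [(30.6771, 0) (95, 0) (95, 16) (34.9693, 16)]  |A|=994.8284
4. ⊥bis P1·P3 via (59.795,9.81): [(30.6771, 0) (60.9791, 0) (59.0478, 16) (34.9693, 16)]  |A|=435.044
5. ⊥bis P1·P4 via (44.38,8.66): [(30.6771, 0) (47.9069, 0) (41.3907, 16) (34.9693, 16)]  |A|=189.209
6. canonical 4-gon: [(30.6771, 0) (47.9069, 0) (41.3907, 16) (34.9693, 16)]
7. shoelace: 189.209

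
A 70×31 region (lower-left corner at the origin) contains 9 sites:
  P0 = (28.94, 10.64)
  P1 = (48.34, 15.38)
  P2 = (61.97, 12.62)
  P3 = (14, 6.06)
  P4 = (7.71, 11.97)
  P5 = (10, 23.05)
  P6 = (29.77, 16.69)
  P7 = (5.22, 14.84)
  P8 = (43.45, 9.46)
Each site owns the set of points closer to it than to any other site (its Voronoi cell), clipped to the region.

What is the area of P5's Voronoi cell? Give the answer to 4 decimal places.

Area of P5's cell: 267.3015

1. box [0,70]×[0,31]: [(0, 0) (70, 0) (70, 31) (0, 31)]
2. ⊥bis P5·P0 via (19.47,16.845): [(0, 0) (8.4327, 0) (28.7447, 31) (0, 31)]  |A|=576.2503
3. ⊥bis P5·P1 via (29.17,19.215): [(0, 0) (8.4327, 0) (28.7447, 31) (0, 31)]  |A|=576.2503
4. ⊥bis P5·P2 via (35.985,17.835): [(0, 0) (8.4327, 0) (28.7447, 31) (0, 31)]  |A|=576.2503
5. ⊥bis P5·P3 via (12,14.555): [(0, 11.7298) (19.0584, 16.2168) (28.7447, 31) (0, 31)]  |A|=396.0992
6. ⊥bis P5·P4 via (8.855,17.51): [(0, 19.3401) (17.2136, 15.7825) (19.0584, 16.2168) (28.7447, 31) (0, 31)]  |A|=330.5986
7. ⊥bis P5·P6 via (19.885,19.87): [(0, 19.3401) (17.2136, 15.7825) (18.6812, 16.128) (23.4655, 31) (0, 31)]  |A|=288.9844
8. ⊥bis P5·P7 via (7.61,18.945): [(0, 23.3757) (10.746, 17.1192) (17.2136, 15.7825) (18.6812, 16.128) (23.4655, 31) (0, 31)]  |A|=267.3015
9. ⊥bis P5·P8 via (26.725,16.255): [(0, 23.3757) (10.746, 17.1192) (17.2136, 15.7825) (18.6812, 16.128) (23.4655, 31) (0, 31)]  |A|=267.3015
10. canonical 6-gon: [(0, 23.3757) (10.746, 17.1192) (17.2136, 15.7825) (18.6812, 16.128) (23.4655, 31) (0, 31)]
11. shoelace: 267.3015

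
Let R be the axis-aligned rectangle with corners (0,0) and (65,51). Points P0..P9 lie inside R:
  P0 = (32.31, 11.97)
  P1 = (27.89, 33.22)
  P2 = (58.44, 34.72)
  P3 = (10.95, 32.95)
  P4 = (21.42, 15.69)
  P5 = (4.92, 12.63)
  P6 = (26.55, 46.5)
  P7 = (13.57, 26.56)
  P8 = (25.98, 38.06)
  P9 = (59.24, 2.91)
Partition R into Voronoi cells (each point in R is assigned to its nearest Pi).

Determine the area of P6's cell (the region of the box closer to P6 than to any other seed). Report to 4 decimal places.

Area of P6's cell: 284.6052

1. box [0,65]×[0,51]: [(0, 0) (65, 0) (65, 51) (0, 51)]
2. ⊥bis P6·P0 via (29.43,29.235): [(0, 24.3257) (65, 35.1685) (65, 51) (0, 51)]  |A|=1381.4378
3. ⊥bis P6·P1 via (27.22,39.86): [(0, 37.1134) (65, 43.6721) (65, 51) (0, 51)]  |A|=689.4699
4. ⊥bis P6·P2 via (42.495,40.61): [(0, 37.1134) (42.7986, 41.4319) (46.333, 51) (0, 51)]  |A|=518.8221
5. ⊥bis P6·P3 via (18.75,39.725): [(19.3247, 39.0633) (42.7986, 41.4319) (46.333, 51) (8.9567, 51)]  |A|=331.1886
6. ⊥bis P6·P4 via (23.985,31.095): [(19.3247, 39.0633) (42.7986, 41.4319) (46.333, 51) (8.9567, 51)]  |A|=331.1886
7. ⊥bis P6·P5 via (15.735,29.565): [(19.3247, 39.0633) (42.7986, 41.4319) (46.333, 51) (8.9567, 51)]  |A|=331.1886
8. ⊥bis P6·P7 via (20.06,36.53): [(19.3247, 39.0633) (42.7986, 41.4319) (46.333, 51) (8.9567, 51)]  |A|=331.1886
9. ⊥bis P6·P8 via (26.265,42.28): [(15.9242, 42.9784) (41.2043, 41.2711) (42.7986, 41.4319) (46.333, 51) (8.9567, 51)]  |A|=284.6052
10. ⊥bis P6·P9 via (42.895,24.705): [(15.9242, 42.9784) (41.2043, 41.2711) (42.7986, 41.4319) (46.333, 51) (8.9567, 51)]  |A|=284.6052
11. canonical 5-gon: [(15.9242, 42.9784) (41.2043, 41.2711) (42.7986, 41.4319) (46.333, 51) (8.9567, 51)]
12. shoelace: 284.6052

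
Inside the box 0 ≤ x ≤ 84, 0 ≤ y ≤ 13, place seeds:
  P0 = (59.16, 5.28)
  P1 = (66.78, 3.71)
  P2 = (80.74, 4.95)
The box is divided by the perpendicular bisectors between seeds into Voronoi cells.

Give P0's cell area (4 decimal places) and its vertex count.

Area of P0's cell: 823.9803 (4 vertices)

1. box [0,84]×[0,13]: [(0, 0) (84, 0) (84, 13) (0, 13)]
2. ⊥bis P0·P1 via (62.97,4.495): [(0, 0) (62.0439, 0) (64.7223, 13) (0, 13)]  |A|=823.9803
3. ⊥bis P0·P2 via (69.95,5.115): [(0, 0) (62.0439, 0) (64.7223, 13) (0, 13)]  |A|=823.9803
4. canonical 4-gon: [(0, 0) (62.0439, 0) (64.7223, 13) (0, 13)]
5. shoelace: 823.9803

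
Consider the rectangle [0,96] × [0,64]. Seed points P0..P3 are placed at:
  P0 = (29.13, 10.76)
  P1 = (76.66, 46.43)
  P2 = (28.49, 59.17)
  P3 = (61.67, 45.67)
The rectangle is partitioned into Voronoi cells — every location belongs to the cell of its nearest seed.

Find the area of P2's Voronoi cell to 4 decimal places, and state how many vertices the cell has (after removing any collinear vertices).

Area of P2's cell: 1279.1236 (4 vertices)

1. box [0,96]×[0,64]: [(0, 0) (96, 0) (96, 64) (0, 64)]
2. ⊥bis P2·P0 via (28.81,34.965): [(0, 34.5841) (96, 35.8533) (96, 64) (0, 64)]  |A|=2763.0048
3. ⊥bis P2·P1 via (52.575,52.8): [(0, 34.5841) (47.9248, 35.2177) (55.5372, 64) (0, 64)]  |A|=1504.1193
4. ⊥bis P2·P3 via (45.08,52.42): [(0, 34.5841) (38.0276, 35.0869) (49.7916, 64) (0, 64)]  |A|=1279.1236
5. canonical 4-gon: [(0, 34.5841) (38.0276, 35.0869) (49.7916, 64) (0, 64)]
6. shoelace: 1279.1236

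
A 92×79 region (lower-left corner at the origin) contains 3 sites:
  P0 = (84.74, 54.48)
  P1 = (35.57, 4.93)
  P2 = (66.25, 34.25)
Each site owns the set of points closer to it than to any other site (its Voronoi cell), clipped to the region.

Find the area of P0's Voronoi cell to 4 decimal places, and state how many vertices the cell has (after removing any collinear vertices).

Area of P0's cell: 1352.3778 (3 vertices)

1. box [0,92]×[0,79]: [(0, 0) (92, 0) (92, 79) (0, 79)]
2. ⊥bis P0·P1 via (60.155,29.705): [(90.0896, 0) (92, 0) (92, 79) (10.479, 79)]  |A|=3295.5402
3. ⊥bis P0·P2 via (75.495,44.365): [(92, 29.2796) (92, 79) (37.6007, 79)]  |A|=1352.3778
4. canonical 3-gon: [(92, 29.2796) (92, 79) (37.6007, 79)]
5. shoelace: 1352.3778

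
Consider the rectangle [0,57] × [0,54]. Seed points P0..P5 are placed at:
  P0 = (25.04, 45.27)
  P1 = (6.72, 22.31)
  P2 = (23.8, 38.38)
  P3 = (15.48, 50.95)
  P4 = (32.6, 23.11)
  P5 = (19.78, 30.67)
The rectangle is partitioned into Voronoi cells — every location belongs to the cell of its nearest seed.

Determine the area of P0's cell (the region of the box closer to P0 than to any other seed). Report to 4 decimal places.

1. box [0,57]×[0,54]: [(0, 0) (57, 0) (57, 54) (0, 54)]
2. ⊥bis P0·P1 via (15.88,33.79): [(0, 46.4608) (57, 0.98) (57, 54) (0, 54)]  |A|=1725.9382
3. ⊥bis P0·P2 via (24.42,41.825): [(0, 46.4608) (0.3899, 46.1497) (57, 35.9615) (57, 54) (0, 54)]  |A|=735.7821
4. ⊥bis P0·P3 via (20.26,48.11): [(17.2884, 43.1085) (57, 35.9615) (57, 54) (23.7595, 54)]  |A|=539.1878
5. ⊥bis P0·P4 via (28.82,34.19): [(17.2884, 43.1085) (41.9514, 38.6699) (57, 43.8038) (57, 54) (23.7595, 54)]  |A|=480.1807
6. ⊥bis P0·P5 via (22.41,37.97): [(17.2884, 43.1085) (41.9514, 38.6699) (57, 43.8038) (57, 54) (23.7595, 54)]  |A|=480.1807
7. canonical 5-gon: [(17.2884, 43.1085) (41.9514, 38.6699) (57, 43.8038) (57, 54) (23.7595, 54)]
8. shoelace: 480.1807

Area of P0's cell: 480.1807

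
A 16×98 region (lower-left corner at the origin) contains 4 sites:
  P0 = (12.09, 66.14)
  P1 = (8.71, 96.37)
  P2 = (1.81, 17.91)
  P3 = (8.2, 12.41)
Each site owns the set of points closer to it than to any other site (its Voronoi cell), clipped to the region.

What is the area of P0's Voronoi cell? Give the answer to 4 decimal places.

1. box [0,16]×[0,98]: [(0, 0) (16, 0) (16, 98) (0, 98)]
2. ⊥bis P0·P1 via (10.4,81.255): [(0, 80.0922) (0, 0) (16, 0) (16, 81.8811)]  |A|=1295.7865
3. ⊥bis P0·P2 via (6.95,42.025): [(0, 80.0922) (0, 43.5064) (16, 40.096) (16, 81.8811)]  |A|=626.9674
4. ⊥bis P0·P3 via (10.145,39.275): [(0, 80.0922) (0, 43.5064) (16, 40.096) (16, 81.8811)]  |A|=626.9674
5. canonical 4-gon: [(0, 80.0922) (0, 43.5064) (16, 40.096) (16, 81.8811)]
6. shoelace: 626.9674

Area of P0's cell: 626.9674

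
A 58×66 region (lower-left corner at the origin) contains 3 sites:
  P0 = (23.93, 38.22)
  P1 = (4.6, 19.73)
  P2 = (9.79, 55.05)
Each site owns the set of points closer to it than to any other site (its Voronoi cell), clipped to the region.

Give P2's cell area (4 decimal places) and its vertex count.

Area of P2's cell: 650.9803 (4 vertices)

1. box [0,58]×[0,66]: [(0, 0) (58, 0) (58, 66) (0, 66)]
2. ⊥bis P2·P0 via (16.86,46.635): [(0, 32.4698) (39.909, 66) (0, 66)]  |A|=669.0786
3. ⊥bis P2·P1 via (7.195,37.39): [(0, 38.4472) (6.0555, 37.5574) (39.909, 66) (0, 66)]  |A|=650.9803
4. canonical 4-gon: [(0, 38.4472) (6.0555, 37.5574) (39.909, 66) (0, 66)]
5. shoelace: 650.9803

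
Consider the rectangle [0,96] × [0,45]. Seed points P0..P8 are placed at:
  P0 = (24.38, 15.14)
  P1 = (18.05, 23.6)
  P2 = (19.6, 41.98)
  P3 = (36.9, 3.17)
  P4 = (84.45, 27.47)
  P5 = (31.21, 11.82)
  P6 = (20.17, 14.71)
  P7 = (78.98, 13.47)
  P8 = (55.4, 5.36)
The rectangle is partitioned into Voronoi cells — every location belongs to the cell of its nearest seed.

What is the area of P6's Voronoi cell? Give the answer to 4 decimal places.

1. box [0,96]×[0,45]: [(0, 0) (96, 0) (96, 45) (0, 45)]
2. ⊥bis P6·P0 via (22.275,14.925): [(0, 0) (23.7994, 0) (19.2032, 45) (0, 45)]  |A|=967.5588
3. ⊥bis P6·P1 via (19.11,19.155): [(0, 14.5978) (0, 0) (23.7994, 0) (21.778, 19.7912)]  |A|=394.4654
4. ⊥bis P6·P2 via (19.885,28.345): [(0, 14.5978) (0, 0) (23.7994, 0) (21.778, 19.7912)]  |A|=394.4654
5. ⊥bis P6·P3 via (28.535,8.94): [(0, 14.5978) (0, 0) (22.3684, 0) (23.6148, 1.807) (21.778, 19.7912)]  |A|=393.1725
6. ⊥bis P6·P4 via (52.31,21.09): [(0, 14.5978) (0, 0) (22.3684, 0) (23.6148, 1.807) (21.778, 19.7912)]  |A|=393.1725
7. ⊥bis P6·P5 via (25.69,13.265): [(0, 14.5978) (0, 0) (22.2175, 0) (23.3554, 4.3468) (21.778, 19.7912)]  |A|=391.0274
8. ⊥bis P6·P7 via (49.575,14.09): [(0, 14.5978) (0, 0) (22.2175, 0) (23.3554, 4.3468) (21.778, 19.7912)]  |A|=391.0274
9. ⊥bis P6·P8 via (37.785,10.035): [(0, 14.5978) (0, 0) (22.2175, 0) (23.3554, 4.3468) (21.778, 19.7912)]  |A|=391.0274
10. canonical 5-gon: [(0, 14.5978) (0, 0) (22.2175, 0) (23.3554, 4.3468) (21.778, 19.7912)]
11. shoelace: 391.0274

Area of P6's cell: 391.0274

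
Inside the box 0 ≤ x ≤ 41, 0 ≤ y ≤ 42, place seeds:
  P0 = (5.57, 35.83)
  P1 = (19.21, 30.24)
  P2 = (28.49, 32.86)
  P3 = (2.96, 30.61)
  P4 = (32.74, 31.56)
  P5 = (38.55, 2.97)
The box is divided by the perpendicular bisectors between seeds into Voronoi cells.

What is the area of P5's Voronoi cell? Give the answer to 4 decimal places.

Area of P5's cell: 397.4087

1. box [0,41]×[0,42]: [(0, 0) (41, 0) (41, 42) (0, 42)]
2. ⊥bis P5·P0 via (22.06,19.4): [(2.7306, 0) (41, 0) (41, 38.4092)]  |A|=734.9481
3. ⊥bis P5·P1 via (28.88,16.605): [(5.4664, 0) (41, 0) (41, 25.2006)]  |A|=447.7328
4. ⊥bis P5·P2 via (33.52,17.915): [(28.2046, 16.126) (5.4664, 0) (41, 0) (41, 20.4325)]  |A|=417.2284
5. ⊥bis P5·P3 via (20.755,16.79): [(28.2046, 16.126) (10.4731, 3.5507) (7.7155, 0) (41, 0) (41, 20.4325)]  |A|=413.2355
6. ⊥bis P5·P4 via (35.645,17.265): [(27.4674, 15.6032) (10.4731, 3.5507) (7.7155, 0) (41, 0) (41, 18.3532)]  |A|=397.4087
7. canonical 5-gon: [(27.4674, 15.6032) (10.4731, 3.5507) (7.7155, 0) (41, 0) (41, 18.3532)]
8. shoelace: 397.4087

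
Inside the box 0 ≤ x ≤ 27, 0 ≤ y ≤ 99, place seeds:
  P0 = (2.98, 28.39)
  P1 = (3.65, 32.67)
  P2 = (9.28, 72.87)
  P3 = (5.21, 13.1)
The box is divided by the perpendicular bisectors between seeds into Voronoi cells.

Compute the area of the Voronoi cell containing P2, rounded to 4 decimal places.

1. box [0,27]×[0,99]: [(0, 0) (27, 0) (27, 99) (0, 99)]
2. ⊥bis P2·P0 via (6.13,50.63): [(0, 51.4982) (27, 47.674) (27, 99) (0, 99)]  |A|=1334.1743
3. ⊥bis P2·P1 via (6.465,52.77): [(0, 53.6754) (27, 49.8941) (27, 99) (0, 99)]  |A|=1274.8117
4. ⊥bis P2·P3 via (7.245,42.985): [(0, 53.6754) (27, 49.8941) (27, 99) (0, 99)]  |A|=1274.8117
5. canonical 4-gon: [(0, 53.6754) (27, 49.8941) (27, 99) (0, 99)]
6. shoelace: 1274.8117

Area of P2's cell: 1274.8117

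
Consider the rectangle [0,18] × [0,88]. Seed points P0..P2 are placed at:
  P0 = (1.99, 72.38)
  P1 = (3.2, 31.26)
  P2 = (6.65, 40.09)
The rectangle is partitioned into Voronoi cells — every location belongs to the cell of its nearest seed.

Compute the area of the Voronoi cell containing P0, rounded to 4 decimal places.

Area of P0's cell: 559.6127

1. box [0,18]×[0,88]: [(0, 0) (18, 0) (18, 88) (0, 88)]
2. ⊥bis P0·P1 via (2.595,51.82): [(0, 51.7436) (18, 52.2733) (18, 88) (0, 88)]  |A|=647.8475
3. ⊥bis P0·P2 via (4.32,56.235): [(0, 55.6116) (18, 58.2093) (18, 88) (0, 88)]  |A|=559.6127
4. canonical 4-gon: [(0, 55.6116) (18, 58.2093) (18, 88) (0, 88)]
5. shoelace: 559.6127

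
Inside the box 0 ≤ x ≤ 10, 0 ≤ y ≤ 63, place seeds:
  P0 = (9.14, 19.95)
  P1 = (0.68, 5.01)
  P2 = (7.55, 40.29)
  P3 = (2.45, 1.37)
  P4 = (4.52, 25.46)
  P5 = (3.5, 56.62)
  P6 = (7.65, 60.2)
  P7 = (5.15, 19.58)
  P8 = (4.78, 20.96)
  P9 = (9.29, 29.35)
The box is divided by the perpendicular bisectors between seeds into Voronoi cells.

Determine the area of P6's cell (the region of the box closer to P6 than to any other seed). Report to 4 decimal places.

1. box [0,10]×[0,63]: [(0, 0) (10, 0) (10, 63) (0, 63)]
2. ⊥bis P6·P0 via (8.395,40.075): [(0, 39.7642) (10, 40.1344) (10, 63) (0, 63)]  |A|=230.5068
3. ⊥bis P6·P1 via (4.165,32.605): [(0, 39.7642) (10, 40.1344) (10, 63) (0, 63)]  |A|=230.5068
4. ⊥bis P6·P2 via (7.6,50.245): [(0, 50.2832) (10, 50.2329) (10, 63) (0, 63)]  |A|=127.4194
5. ⊥bis P6·P3 via (5.05,30.785): [(0, 50.2832) (10, 50.2329) (10, 63) (0, 63)]  |A|=127.4194
6. ⊥bis P6·P4 via (6.085,42.83): [(0, 50.2832) (10, 50.2329) (10, 63) (0, 63)]  |A|=127.4194
7. ⊥bis P6·P5 via (5.575,58.41): [(10, 53.2805) (10, 63) (1.6154, 63)]  |A|=40.7471
8. ⊥bis P6·P7 via (6.4,39.89): [(10, 53.2805) (10, 63) (1.6154, 63)]  |A|=40.7471
9. ⊥bis P6·P8 via (6.215,40.58): [(10, 53.2805) (10, 63) (1.6154, 63)]  |A|=40.7471
10. ⊥bis P6·P9 via (8.47,44.775): [(10, 53.2805) (10, 63) (1.6154, 63)]  |A|=40.7471
11. canonical 3-gon: [(10, 53.2805) (10, 63) (1.6154, 63)]
12. shoelace: 40.7471

Area of P6's cell: 40.7471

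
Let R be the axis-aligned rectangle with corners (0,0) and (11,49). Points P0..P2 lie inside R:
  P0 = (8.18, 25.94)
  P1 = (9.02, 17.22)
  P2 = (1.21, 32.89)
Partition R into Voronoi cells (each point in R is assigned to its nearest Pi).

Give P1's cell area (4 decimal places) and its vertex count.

Area of P1's cell: 234.0951 (4 vertices)

1. box [0,11]×[0,49]: [(0, 0) (11, 0) (11, 49) (0, 49)]
2. ⊥bis P1·P0 via (8.6,21.58): [(0, 20.7516) (0, 0) (11, 0) (11, 21.8112)]  |A|=234.0951
3. ⊥bis P1·P2 via (5.115,25.055): [(0, 20.7516) (0, 0) (11, 0) (11, 21.8112)]  |A|=234.0951
4. canonical 4-gon: [(0, 20.7516) (0, 0) (11, 0) (11, 21.8112)]
5. shoelace: 234.0951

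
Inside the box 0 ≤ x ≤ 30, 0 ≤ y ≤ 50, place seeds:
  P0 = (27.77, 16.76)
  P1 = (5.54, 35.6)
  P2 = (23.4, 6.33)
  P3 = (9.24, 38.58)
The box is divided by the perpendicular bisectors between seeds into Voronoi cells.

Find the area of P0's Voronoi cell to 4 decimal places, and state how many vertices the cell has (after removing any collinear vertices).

Area of P0's cell: 294.3172 (4 vertices)

1. box [0,30]×[0,50]: [(0, 0) (30, 0) (30, 50) (0, 50)]
2. ⊥bis P0·P1 via (16.655,26.18): [(0, 6.5282) (0, 0) (30, 0) (30, 41.9263)]  |A|=726.8162
3. ⊥bis P0·P2 via (25.585,11.545): [(9.842, 18.1411) (30, 9.6952) (30, 41.9263)]  |A|=324.8572
4. ⊥bis P0·P3 via (18.505,27.67): [(16.4099, 25.8908) (9.842, 18.1411) (30, 9.6952) (30, 37.4318)]  |A|=294.3172
5. canonical 4-gon: [(16.4099, 25.8908) (9.842, 18.1411) (30, 9.6952) (30, 37.4318)]
6. shoelace: 294.3172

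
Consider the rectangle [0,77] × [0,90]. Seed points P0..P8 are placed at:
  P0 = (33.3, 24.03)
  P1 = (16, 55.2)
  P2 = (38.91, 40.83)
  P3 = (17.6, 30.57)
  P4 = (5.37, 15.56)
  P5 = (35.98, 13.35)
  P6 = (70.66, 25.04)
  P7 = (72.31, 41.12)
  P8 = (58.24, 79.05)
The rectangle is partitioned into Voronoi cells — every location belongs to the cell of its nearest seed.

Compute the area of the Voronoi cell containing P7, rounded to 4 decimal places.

1. box [0,77]×[0,90]: [(0, 0) (77, 0) (77, 90) (0, 90)]
2. ⊥bis P7·P0 via (52.805,32.575): [(67.0759, 0) (77, 0) (77, 90) (27.6475, 90)]  |A|=2667.4473
3. ⊥bis P7·P1 via (44.155,48.16): [(44.8172, 50.8082) (67.0759, 0) (77, 0) (77, 90) (54.6169, 90)]  |A|=2138.9588
4. ⊥bis P7·P2 via (55.61,40.975): [(55.7411, 25.8729) (67.0759, 0) (77, 0) (77, 90) (55.1843, 90)]  |A|=1784.5198
5. ⊥bis P7·P3 via (44.955,35.845): [(55.7411, 25.8729) (67.0759, 0) (77, 0) (77, 90) (55.1843, 90)]  |A|=1784.5198
6. ⊥bis P7·P4 via (38.84,28.34): [(55.7411, 25.8729) (67.0759, 0) (77, 0) (77, 90) (55.1843, 90)]  |A|=1784.5198
7. ⊥bis P7·P5 via (54.145,27.235): [(55.7411, 25.8729) (56.4863, 24.172) (74.9629, 0) (77, 0) (77, 90) (55.1843, 90)]  |A|=1689.1965
8. ⊥bis P7·P6 via (71.485,33.08): [(55.6645, 34.7034) (77, 32.5141) (77, 90) (55.1843, 90)]  |A|=1216.4129
9. ⊥bis P7·P8 via (65.275,60.085): [(55.4756, 56.45) (55.6645, 34.7034) (77, 32.5141) (77, 64.4343)]  |A|=575.3125
10. canonical 4-gon: [(55.4756, 56.45) (55.6645, 34.7034) (77, 32.5141) (77, 64.4343)]
11. shoelace: 575.3125

Area of P7's cell: 575.3125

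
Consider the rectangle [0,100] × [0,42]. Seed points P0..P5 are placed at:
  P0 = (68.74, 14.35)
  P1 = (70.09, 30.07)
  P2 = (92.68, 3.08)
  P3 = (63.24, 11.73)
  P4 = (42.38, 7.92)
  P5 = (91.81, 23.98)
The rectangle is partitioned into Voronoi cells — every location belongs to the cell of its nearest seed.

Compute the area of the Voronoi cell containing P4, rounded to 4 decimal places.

Area of P4's cell: 2065.3414

1. box [0,100]×[0,42]: [(0, 0) (100, 0) (100, 42) (0, 42)]
2. ⊥bis P4·P0 via (55.56,11.135): [(0, 0) (58.2762, 0) (48.0311, 42) (0, 42)]  |A|=2232.4524
3. ⊥bis P4·P1 via (56.235,18.995): [(0, 0) (58.2762, 0) (52.5042, 23.6623) (37.8459, 42) (0, 42)]  |A|=2139.0661
4. ⊥bis P4·P2 via (67.53,5.5): [(0, 0) (58.2762, 0) (52.5042, 23.6623) (37.8459, 42) (0, 42)]  |A|=2139.0661
5. ⊥bis P4·P3 via (52.81,9.825): [(0, 0) (54.6045, 0) (49.6247, 27.2645) (37.8459, 42) (0, 42)]  |A|=2065.3414
6. ⊥bis P4·P5 via (67.095,15.95): [(0, 0) (54.6045, 0) (49.6247, 27.2645) (37.8459, 42) (0, 42)]  |A|=2065.3414
7. canonical 5-gon: [(0, 0) (54.6045, 0) (49.6247, 27.2645) (37.8459, 42) (0, 42)]
8. shoelace: 2065.3414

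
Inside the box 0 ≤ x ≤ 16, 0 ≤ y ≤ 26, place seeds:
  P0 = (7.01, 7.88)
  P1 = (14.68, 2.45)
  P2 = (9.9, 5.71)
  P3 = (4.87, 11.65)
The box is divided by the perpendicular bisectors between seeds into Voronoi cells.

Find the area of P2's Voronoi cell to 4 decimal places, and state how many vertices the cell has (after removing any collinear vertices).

Area of P2's cell: 74.8291 (5 vertices)

1. box [0,16]×[0,26]: [(0, 0) (16, 0) (16, 26) (0, 26)]
2. ⊥bis P2·P0 via (8.455,6.795): [(3.3529, 0) (16, 0) (16, 16.8434)]  |A|=106.5104
3. ⊥bis P2·P1 via (12.29,4.08): [(3.3529, 0) (9.5074, 0) (16, 9.5198) (16, 16.8434)]  |A|=75.6062
4. ⊥bis P2·P3 via (7.385,8.68): [(14.2098, 14.4593) (3.3529, 0) (9.5074, 0) (16, 9.5198) (16, 15.9752)]  |A|=74.8291
5. canonical 5-gon: [(14.2098, 14.4593) (3.3529, 0) (9.5074, 0) (16, 9.5198) (16, 15.9752)]
6. shoelace: 74.8291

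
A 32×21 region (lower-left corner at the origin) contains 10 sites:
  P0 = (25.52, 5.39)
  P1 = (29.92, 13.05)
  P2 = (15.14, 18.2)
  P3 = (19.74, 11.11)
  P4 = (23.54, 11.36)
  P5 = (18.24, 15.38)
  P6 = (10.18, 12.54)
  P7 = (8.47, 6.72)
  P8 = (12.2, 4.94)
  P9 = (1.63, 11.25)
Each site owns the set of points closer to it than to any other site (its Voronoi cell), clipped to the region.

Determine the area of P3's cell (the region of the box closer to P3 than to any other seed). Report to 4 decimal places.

Area of P3's cell: 44.4182

1. box [0,32]×[0,21]: [(0, 0) (32, 0) (32, 21) (0, 21)]
2. ⊥bis P3·P0 via (22.63,8.25): [(0, 0) (14.4656, 0) (32, 17.7183) (32, 21) (0, 21)]  |A|=516.6606
3. ⊥bis P3·P1 via (24.83,12.08): [(0, 0) (14.4656, 0) (25.0868, 10.7326) (23.1301, 21) (0, 21)]  |A|=459.7815
4. ⊥bis P3·P2 via (17.44,14.655): [(0, 3.3399) (0, 0) (14.4656, 0) (25.0868, 10.7326) (23.5801, 18.6387)]  |A|=224.2596
5. ⊥bis P3·P4 via (21.64,11.235): [(21.2523, 17.1284) (0, 3.3399) (0, 0) (14.4656, 0) (21.8859, 7.498)]  |A|=197.482
6. ⊥bis P3·P5 via (18.99,13.245): [(21.4509, 14.1095) (10.8706, 10.3927) (0, 3.3399) (0, 0) (14.4656, 0) (21.8859, 7.498)]  |A|=181.1422
7. ⊥bis P3·P6 via (14.96,11.825): [(21.4509, 14.1095) (14.9607, 11.8295) (13.1912, 0) (14.4656, 0) (21.8859, 7.498)]  |A|=71.5216
8. ⊥bis P3·P7 via (14.105,8.915): [(21.4509, 14.1095) (14.9607, 11.8295) (14.4083, 8.1365) (16.6987, 2.2565) (21.8859, 7.498)]  |A|=57.1876
9. ⊥bis P3·P8 via (15.97,8.025): [(21.4509, 14.1095) (14.9607, 11.8295) (14.6355, 9.6558) (18.8837, 4.4644) (21.8859, 7.498)]  |A|=44.4182
10. ⊥bis P3·P9 via (10.685,11.18): [(21.4509, 14.1095) (14.9607, 11.8295) (14.6355, 9.6558) (18.8837, 4.4644) (21.8859, 7.498)]  |A|=44.4182
11. canonical 5-gon: [(21.4509, 14.1095) (14.9607, 11.8295) (14.6355, 9.6558) (18.8837, 4.4644) (21.8859, 7.498)]
12. shoelace: 44.4182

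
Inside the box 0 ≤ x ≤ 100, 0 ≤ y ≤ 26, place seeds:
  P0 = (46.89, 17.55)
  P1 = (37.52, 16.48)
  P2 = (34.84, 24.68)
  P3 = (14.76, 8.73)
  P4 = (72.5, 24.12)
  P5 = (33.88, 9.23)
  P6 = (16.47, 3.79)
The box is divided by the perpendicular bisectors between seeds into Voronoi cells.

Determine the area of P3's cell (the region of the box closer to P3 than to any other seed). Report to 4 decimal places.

Area of P3's cell: 478.2287

1. box [0,100]×[0,26]: [(0, 0) (100, 0) (100, 26) (0, 26)]
2. ⊥bis P3·P0 via (30.825,13.14): [(0, 0) (34.4321, 0) (27.2948, 26) (0, 26)]  |A|=802.4492
3. ⊥bis P3·P1 via (26.14,12.605): [(0, 0) (30.4321, 0) (21.5789, 26) (0, 26)]  |A|=676.143
4. ⊥bis P3·P2 via (24.8,16.705): [(0, 0) (30.4321, 0) (24.7018, 16.8286) (17.4168, 26) (0, 26)]  |A|=657.0568
5. ⊥bis P3·P4 via (43.63,16.425): [(0, 0) (30.4321, 0) (24.7018, 16.8286) (17.4168, 26) (0, 26)]  |A|=657.0568
6. ⊥bis P3·P5 via (24.32,8.98): [(0, 0) (24.5548, 0) (24.0948, 17.5928) (17.4168, 26) (0, 26)]  |A|=602.4394
7. ⊥bis P3·P6 via (15.615,6.26): [(0, 0.8548) (24.3124, 9.2706) (24.0948, 17.5928) (17.4168, 26) (0, 26)]  |A|=478.2287
8. canonical 5-gon: [(0, 0.8548) (24.3124, 9.2706) (24.0948, 17.5928) (17.4168, 26) (0, 26)]
9. shoelace: 478.2287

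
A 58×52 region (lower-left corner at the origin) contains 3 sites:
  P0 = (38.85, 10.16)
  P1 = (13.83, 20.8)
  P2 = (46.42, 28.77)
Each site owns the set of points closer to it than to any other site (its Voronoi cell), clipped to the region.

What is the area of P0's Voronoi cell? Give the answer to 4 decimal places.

1. box [0,58]×[0,52]: [(0, 0) (58, 0) (58, 52) (0, 52)]
2. ⊥bis P0·P1 via (26.34,15.48): [(19.757, 0) (58, 0) (58, 52) (41.8705, 52)]  |A|=1413.6859
3. ⊥bis P0·P2 via (42.635,19.465): [(30.1878, 24.5281) (19.757, 0) (58, 0) (58, 13.215)]  |A|=652.7839
4. canonical 4-gon: [(30.1878, 24.5281) (19.757, 0) (58, 0) (58, 13.215)]
5. shoelace: 652.7839

Area of P0's cell: 652.7839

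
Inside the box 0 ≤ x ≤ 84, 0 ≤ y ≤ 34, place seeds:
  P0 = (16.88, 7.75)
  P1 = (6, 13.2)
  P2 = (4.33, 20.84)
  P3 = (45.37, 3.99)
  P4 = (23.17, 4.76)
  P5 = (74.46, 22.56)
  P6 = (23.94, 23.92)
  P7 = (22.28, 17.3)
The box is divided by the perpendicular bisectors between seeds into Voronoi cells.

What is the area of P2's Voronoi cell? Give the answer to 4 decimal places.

1. box [0,84]×[0,34]: [(0, 0) (84, 0) (84, 34) (0, 34)]
2. ⊥bis P2·P0 via (10.605,14.295): [(0, 4.1275) (31.1579, 34) (0, 34)]  |A|=465.3819
3. ⊥bis P2·P1 via (5.165,17.02): [(0, 15.891) (15.8932, 19.365) (31.1579, 34) (0, 34)]  |A|=371.902
4. ⊥bis P2·P3 via (24.85,12.415): [(0, 15.891) (15.8932, 19.365) (31.1579, 34) (0, 34)]  |A|=371.902
5. ⊥bis P2·P4 via (13.75,12.8): [(0, 15.891) (15.8932, 19.365) (31.1579, 34) (0, 34)]  |A|=371.902
6. ⊥bis P2·P5 via (39.395,21.7): [(0, 15.891) (15.8932, 19.365) (31.1579, 34) (0, 34)]  |A|=371.902
7. ⊥bis P2·P6 via (14.135,22.38): [(0, 15.891) (14.6512, 19.0935) (12.3099, 34) (0, 34)]  |A|=224.4078
8. ⊥bis P2·P7 via (13.305,19.07): [(0, 15.891) (13.2492, 18.7871) (14.0564, 22.8802) (12.3099, 34) (0, 34)]  |A|=221.6622
9. canonical 5-gon: [(0, 15.891) (13.2492, 18.7871) (14.0564, 22.8802) (12.3099, 34) (0, 34)]
10. shoelace: 221.6622

Area of P2's cell: 221.6622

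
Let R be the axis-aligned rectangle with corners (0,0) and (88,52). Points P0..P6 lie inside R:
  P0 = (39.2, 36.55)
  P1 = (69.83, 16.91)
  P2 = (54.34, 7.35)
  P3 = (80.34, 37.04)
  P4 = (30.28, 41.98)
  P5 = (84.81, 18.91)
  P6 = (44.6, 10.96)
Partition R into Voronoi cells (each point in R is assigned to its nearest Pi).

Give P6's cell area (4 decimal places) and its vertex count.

1. box [0,88]×[0,52]: [(0, 0) (88, 0) (88, 52) (0, 52)]
2. ⊥bis P6·P0 via (41.9,23.755): [(0, 14.9133) (0, 0) (88, 0) (88, 33.483)]  |A|=2129.4365
3. ⊥bis P6·P1 via (57.215,13.935): [(54.2829, 26.368) (0, 14.9133) (0, 0) (60.5013, 0)]  |A|=1202.4181
4. ⊥bis P6·P2 via (49.47,9.155): [(54.8922, 23.7844) (54.2829, 26.368) (0, 14.9133) (0, 0) (46.0768, 0)]  |A|=1030.8791
5. ⊥bis P6·P3 via (62.47,24): [(54.8922, 23.7844) (54.2829, 26.368) (0, 14.9133) (0, 0) (46.0768, 0)]  |A|=1030.8791
6. ⊥bis P6·P4 via (37.44,26.47): [(54.8922, 23.7844) (54.2829, 26.368) (22.8515, 19.7354) (0, 9.1863) (0, 0) (46.0768, 0)]  |A|=965.4442
7. ⊥bis P6·P5 via (64.705,14.935): [(54.8922, 23.7844) (54.2829, 26.368) (22.8515, 19.7354) (0, 9.1863) (0, 0) (46.0768, 0)]  |A|=965.4442
8. canonical 6-gon: [(54.8922, 23.7844) (54.2829, 26.368) (22.8515, 19.7354) (0, 9.1863) (0, 0) (46.0768, 0)]
9. shoelace: 965.4442

Area of P6's cell: 965.4442 (6 vertices)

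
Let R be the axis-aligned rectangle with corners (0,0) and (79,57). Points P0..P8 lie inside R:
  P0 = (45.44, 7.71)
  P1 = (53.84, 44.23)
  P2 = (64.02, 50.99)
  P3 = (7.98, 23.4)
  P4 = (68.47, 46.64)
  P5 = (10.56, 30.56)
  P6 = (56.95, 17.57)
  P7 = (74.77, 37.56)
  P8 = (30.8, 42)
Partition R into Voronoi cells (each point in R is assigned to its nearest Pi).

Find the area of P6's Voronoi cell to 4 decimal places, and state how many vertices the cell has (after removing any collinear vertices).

Area of P6's cell: 777.2011 (6 vertices)

1. box [0,79]×[0,57]: [(0, 0) (79, 0) (79, 57) (0, 57)]
2. ⊥bis P6·P0 via (51.195,12.64): [(62.023, 0) (79, 0) (79, 57) (13.1942, 57)]  |A|=2359.3105
3. ⊥bis P6·P1 via (55.395,30.9): [(37.3554, 28.7956) (62.023, 0) (79, 0) (79, 33.6536)]  |A|=945.1777
4. ⊥bis P6·P2 via (60.485,34.28): [(68.9743, 32.4841) (37.3554, 28.7956) (62.023, 0) (79, 0) (79, 30.3632)]  |A|=928.6832
5. ⊥bis P6·P3 via (32.465,20.485): [(68.9743, 32.4841) (37.3554, 28.7956) (62.023, 0) (79, 0) (79, 30.3632)]  |A|=928.6832
6. ⊥bis P6·P4 via (62.71,32.105): [(63.3956, 31.8333) (37.3554, 28.7956) (62.023, 0) (79, 0) (79, 25.6495)]  |A|=882.7282
7. ⊥bis P6·P5 via (33.755,24.065): [(63.3956, 31.8333) (37.3554, 28.7956) (62.023, 0) (79, 0) (79, 25.6495)]  |A|=882.7282
8. ⊥bis P6·P7 via (65.86,27.565): [(61.3408, 31.5936) (37.3554, 28.7956) (62.023, 0) (79, 0) (79, 15.8514)]  |A|=787.9914
9. ⊥bis P6·P8 via (43.875,29.785): [(61.3408, 31.5936) (43.635, 29.5282) (40.0318, 25.6712) (62.023, 0) (79, 0) (79, 15.8514)]  |A|=777.2011
10. canonical 6-gon: [(61.3408, 31.5936) (43.635, 29.5282) (40.0318, 25.6712) (62.023, 0) (79, 0) (79, 15.8514)]
11. shoelace: 777.2011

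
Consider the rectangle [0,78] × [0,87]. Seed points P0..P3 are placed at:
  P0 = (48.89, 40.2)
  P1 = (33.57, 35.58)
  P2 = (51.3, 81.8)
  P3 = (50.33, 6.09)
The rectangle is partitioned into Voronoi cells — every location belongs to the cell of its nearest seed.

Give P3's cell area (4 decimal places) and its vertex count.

1. box [0,78]×[0,87]: [(0, 0) (78, 0) (78, 87) (0, 87)]
2. ⊥bis P3·P0 via (49.61,23.145): [(0, 21.0506) (0, 0) (78, 0) (78, 24.3435)]  |A|=1770.3726
3. ⊥bis P3·P1 via (41.95,20.835): [(45.726, 22.981) (5.2898, 0) (78, 0) (78, 24.3435)]  |A|=1228.3081
4. ⊥bis P3·P2 via (50.815,43.945): [(45.726, 22.981) (5.2898, 0) (78, 0) (78, 24.3435)]  |A|=1228.3081
5. canonical 4-gon: [(45.726, 22.981) (5.2898, 0) (78, 0) (78, 24.3435)]
6. shoelace: 1228.3081

Area of P3's cell: 1228.3081 (4 vertices)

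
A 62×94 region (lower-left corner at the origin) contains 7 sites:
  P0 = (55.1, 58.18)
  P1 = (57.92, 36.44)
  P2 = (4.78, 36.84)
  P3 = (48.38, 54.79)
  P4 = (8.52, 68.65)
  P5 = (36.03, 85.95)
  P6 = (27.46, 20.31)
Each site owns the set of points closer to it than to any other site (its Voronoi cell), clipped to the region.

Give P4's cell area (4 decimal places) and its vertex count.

Area of P4's cell: 959.3904 (5 vertices)

1. box [0,62]×[0,94]: [(0, 0) (62, 0) (62, 94) (0, 94)]
2. ⊥bis P4·P0 via (31.81,63.415): [(0, 0) (17.5559, 0) (38.6847, 94) (0, 94)]  |A|=2643.3106
3. ⊥bis P4·P1 via (33.22,52.545): [(0, 1.596) (27.3395, 43.5262) (38.6847, 94) (0, 94)]  |A|=2239.4231
4. ⊥bis P4·P2 via (6.65,52.745): [(0, 53.5269) (28.8256, 50.1377) (38.6847, 94) (0, 94)]  |A|=1431.7312
5. ⊥bis P4·P3 via (28.45,61.72): [(0, 53.5269) (24.5956, 50.6351) (36.8755, 85.9509) (38.6847, 94) (0, 94)]  |A|=1353.9842
6. ⊥bis P4·P5 via (22.275,77.3): [(0, 53.5269) (24.5956, 50.6351) (29.7399, 65.4296) (11.773, 94) (0, 94)]  |A|=959.3904
7. ⊥bis P4·P6 via (17.99,44.48): [(0, 53.5269) (24.5956, 50.6351) (29.7399, 65.4296) (11.773, 94) (0, 94)]  |A|=959.3904
8. canonical 5-gon: [(0, 53.5269) (24.5956, 50.6351) (29.7399, 65.4296) (11.773, 94) (0, 94)]
9. shoelace: 959.3904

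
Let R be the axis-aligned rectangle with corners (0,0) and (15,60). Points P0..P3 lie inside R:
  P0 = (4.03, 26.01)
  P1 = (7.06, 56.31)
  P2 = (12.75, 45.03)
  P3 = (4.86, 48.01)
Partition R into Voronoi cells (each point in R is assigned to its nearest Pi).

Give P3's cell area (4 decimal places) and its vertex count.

1. box [0,15]×[0,60]: [(0, 0) (15, 0) (15, 60) (0, 60)]
2. ⊥bis P3·P0 via (4.445,37.01): [(0, 37.1777) (15, 36.6118) (15, 60) (0, 60)]  |A|=346.5789
3. ⊥bis P3·P1 via (5.96,52.16): [(0, 53.7398) (0, 37.1777) (15, 36.6118) (15, 49.7639)]  |A|=222.856
4. ⊥bis P3·P2 via (8.805,46.52): [(10.4824, 50.9613) (0, 53.7398) (0, 37.1777) (5.2023, 36.9814)]  |A|=123.6876
5. canonical 4-gon: [(10.4824, 50.9613) (0, 53.7398) (0, 37.1777) (5.2023, 36.9814)]
6. shoelace: 123.6876

Area of P3's cell: 123.6876 (4 vertices)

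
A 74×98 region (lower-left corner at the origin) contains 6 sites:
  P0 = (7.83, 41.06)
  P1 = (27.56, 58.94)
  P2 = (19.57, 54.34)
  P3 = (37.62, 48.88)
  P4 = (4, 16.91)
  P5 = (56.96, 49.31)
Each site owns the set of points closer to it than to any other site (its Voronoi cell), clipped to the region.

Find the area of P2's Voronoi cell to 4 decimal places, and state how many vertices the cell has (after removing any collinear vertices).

Area of P2's cell: 697.6029 (4 vertices)

1. box [0,74]×[0,98]: [(0, 0) (74, 0) (74, 98) (0, 98)]
2. ⊥bis P2·P0 via (13.7,47.7): [(0, 59.8113) (67.6571, 0) (74, 0) (74, 98) (0, 98)]  |A|=5228.6715
3. ⊥bis P2·P1 via (23.565,56.64): [(0, 97.5714) (0, 59.8113) (44.2715, 20.6737)]  |A|=835.8483
4. ⊥bis P2·P3 via (28.595,51.61): [(27.8599, 49.1799) (0, 97.5714) (0, 59.8113) (24.5191, 38.1355)]  |A|=697.6029
5. ⊥bis P2·P4 via (11.785,35.625): [(27.8599, 49.1799) (0, 97.5714) (0, 59.8113) (24.5191, 38.1355)]  |A|=697.6029
6. ⊥bis P2·P5 via (38.265,51.825): [(27.8599, 49.1799) (0, 97.5714) (0, 59.8113) (24.5191, 38.1355)]  |A|=697.6029
7. canonical 4-gon: [(27.8599, 49.1799) (0, 97.5714) (0, 59.8113) (24.5191, 38.1355)]
8. shoelace: 697.6029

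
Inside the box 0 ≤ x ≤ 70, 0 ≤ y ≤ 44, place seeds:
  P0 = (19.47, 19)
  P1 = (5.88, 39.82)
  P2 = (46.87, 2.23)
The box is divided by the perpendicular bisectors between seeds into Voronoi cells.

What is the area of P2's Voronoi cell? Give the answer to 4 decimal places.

1. box [0,70]×[0,44]: [(0, 0) (70, 0) (70, 44) (0, 44)]
2. ⊥bis P2·P0 via (33.17,10.615): [(26.6732, 0) (70, 0) (70, 44) (53.6031, 44)]  |A|=1313.9228
3. ⊥bis P2·P1 via (26.375,21.025): [(26.6732, 0) (70, 0) (70, 44) (53.6031, 44)]  |A|=1313.9228
4. canonical 4-gon: [(26.6732, 0) (70, 0) (70, 44) (53.6031, 44)]
5. shoelace: 1313.9228

Area of P2's cell: 1313.9228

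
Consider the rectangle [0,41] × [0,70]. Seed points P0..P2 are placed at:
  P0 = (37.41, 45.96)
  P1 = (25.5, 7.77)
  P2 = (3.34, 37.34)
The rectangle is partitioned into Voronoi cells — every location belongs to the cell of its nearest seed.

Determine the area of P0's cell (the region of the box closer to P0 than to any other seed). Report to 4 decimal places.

Area of P0's cell: 968.7680

1. box [0,41]×[0,70]: [(0, 0) (41, 0) (41, 70) (0, 70)]
2. ⊥bis P0·P1 via (31.455,26.865): [(0, 36.6746) (41, 23.8883) (41, 70) (0, 70)]  |A|=1628.4607
3. ⊥bis P0·P2 via (20.375,41.65): [(23.487, 29.3499) (41, 23.8883) (41, 70) (13.2022, 70)]  |A|=968.768
4. canonical 4-gon: [(23.487, 29.3499) (41, 23.8883) (41, 70) (13.2022, 70)]
5. shoelace: 968.768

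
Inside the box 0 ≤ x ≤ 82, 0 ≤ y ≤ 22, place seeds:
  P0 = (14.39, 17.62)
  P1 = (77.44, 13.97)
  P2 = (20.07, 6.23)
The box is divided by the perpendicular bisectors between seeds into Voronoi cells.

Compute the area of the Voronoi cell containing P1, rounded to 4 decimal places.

Area of P1's cell: 734.0613

1. box [0,82]×[0,22]: [(0, 0) (82, 0) (82, 22) (0, 22)]
2. ⊥bis P1·P0 via (45.915,15.795): [(45.0006, 0) (82, 0) (82, 22) (46.2742, 22)]  |A|=799.9769
3. ⊥bis P1·P2 via (48.755,10.1): [(50.1176, 0) (82, 0) (82, 22) (47.1495, 22)]  |A|=734.0613
4. canonical 4-gon: [(50.1176, 0) (82, 0) (82, 22) (47.1495, 22)]
5. shoelace: 734.0613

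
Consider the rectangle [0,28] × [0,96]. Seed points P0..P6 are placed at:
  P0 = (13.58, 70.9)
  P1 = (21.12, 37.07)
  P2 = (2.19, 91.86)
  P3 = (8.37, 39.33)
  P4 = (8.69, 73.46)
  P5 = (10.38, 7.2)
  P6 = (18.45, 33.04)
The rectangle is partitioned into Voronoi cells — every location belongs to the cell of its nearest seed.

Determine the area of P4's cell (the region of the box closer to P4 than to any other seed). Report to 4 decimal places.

Area of P4's cell: 277.6635

1. box [0,28]×[0,96]: [(0, 0) (28, 0) (28, 96) (0, 96)]
2. ⊥bis P4·P0 via (11.135,72.18): [(0, 50.9104) (23.6052, 96) (0, 96)]  |A|=532.174
3. ⊥bis P4·P1 via (14.905,55.265): [(0, 50.9104) (23.6052, 96) (0, 96)]  |A|=532.174
4. ⊥bis P4·P2 via (5.44,82.66): [(0, 80.7383) (0, 50.9104) (19.1585, 87.5062)]  |A|=285.7291
5. ⊥bis P4·P3 via (8.53,56.395): [(0, 80.7383) (0, 56.475) (2.8989, 56.4478) (19.1585, 87.5062)]  |A|=277.6635
6. ⊥bis P4·P5 via (9.535,40.33): [(0, 80.7383) (0, 56.475) (2.8989, 56.4478) (19.1585, 87.5062)]  |A|=277.6635
7. ⊥bis P4·P6 via (13.57,53.25): [(0, 80.7383) (0, 56.475) (2.8989, 56.4478) (19.1585, 87.5062)]  |A|=277.6635
8. canonical 4-gon: [(0, 80.7383) (0, 56.475) (2.8989, 56.4478) (19.1585, 87.5062)]
9. shoelace: 277.6635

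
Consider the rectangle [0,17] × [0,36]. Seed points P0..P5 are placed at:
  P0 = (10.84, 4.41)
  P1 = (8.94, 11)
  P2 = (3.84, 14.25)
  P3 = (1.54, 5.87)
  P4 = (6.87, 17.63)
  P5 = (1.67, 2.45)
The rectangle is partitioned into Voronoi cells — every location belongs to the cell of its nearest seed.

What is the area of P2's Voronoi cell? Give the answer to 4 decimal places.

Area of P2's cell: 48.5109

1. box [0,17]×[0,36]: [(0, 0) (17, 0) (17, 36) (0, 36)]
2. ⊥bis P2·P0 via (7.34,9.33): [(0, 4.1085) (17, 16.202) (17, 36) (0, 36)]  |A|=439.3615
3. ⊥bis P2·P1 via (6.39,12.625): [(0, 4.1085) (1.7612, 5.3613) (17, 29.2745) (17, 36) (0, 36)]  |A|=339.7562
4. ⊥bis P2·P3 via (2.69,10.06): [(0, 10.7983) (4.448, 9.5775) (17, 29.2745) (17, 36) (0, 36)]  |A|=322.8485
5. ⊥bis P2·P4 via (5.355,15.94): [(0, 20.7405) (0, 10.7983) (4.448, 9.5775) (7.3582, 14.1443)]  |A|=48.5109
6. ⊥bis P2·P5 via (2.755,8.35): [(0, 20.7405) (0, 10.7983) (4.448, 9.5775) (7.3582, 14.1443)]  |A|=48.5109
7. canonical 4-gon: [(0, 20.7405) (0, 10.7983) (4.448, 9.5775) (7.3582, 14.1443)]
8. shoelace: 48.5109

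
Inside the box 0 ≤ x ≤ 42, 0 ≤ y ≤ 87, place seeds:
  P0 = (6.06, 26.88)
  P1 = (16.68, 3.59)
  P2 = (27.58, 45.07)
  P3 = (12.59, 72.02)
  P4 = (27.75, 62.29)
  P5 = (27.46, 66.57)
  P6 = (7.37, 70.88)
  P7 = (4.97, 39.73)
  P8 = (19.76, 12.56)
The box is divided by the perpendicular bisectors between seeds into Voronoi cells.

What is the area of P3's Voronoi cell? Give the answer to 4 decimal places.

1. box [0,42]×[0,87]: [(0, 0) (42, 0) (42, 87) (0, 87)]
2. ⊥bis P3·P0 via (9.325,49.45): [(0, 50.799) (42, 44.7232) (42, 87) (0, 87)]  |A|=1648.0345
3. ⊥bis P3·P1 via (14.635,37.805): [(0, 50.799) (42, 44.7232) (42, 87) (0, 87)]  |A|=1648.0345
4. ⊥bis P3·P2 via (20.085,58.545): [(0, 50.799) (4.8875, 50.0919) (42, 70.7345) (42, 87) (0, 87)]  |A|=1165.3634
5. ⊥bis P3·P4 via (20.17,67.155): [(0, 50.799) (4.8875, 50.0919) (11.6231, 53.8384) (32.9069, 87) (0, 87)]  |A|=767.5446
6. ⊥bis P3·P5 via (20.025,69.295): [(0, 50.799) (4.8875, 50.0919) (11.6231, 53.8384) (18.0035, 63.7794) (26.5141, 87) (0, 87)]  |A|=693.3215
7. ⊥bis P3·P6 via (9.98,71.45): [(13.2669, 56.3995) (18.0035, 63.7794) (26.5141, 87) (6.584, 87)]  |A|=328.5241
8. ⊥bis P3·P7 via (8.78,55.875): [(13.2669, 56.3995) (18.0035, 63.7794) (26.5141, 87) (6.584, 87)]  |A|=328.5241
9. ⊥bis P3·P8 via (16.175,42.29): [(13.2669, 56.3995) (18.0035, 63.7794) (26.5141, 87) (6.584, 87)]  |A|=328.5241
10. canonical 4-gon: [(13.2669, 56.3995) (18.0035, 63.7794) (26.5141, 87) (6.584, 87)]
11. shoelace: 328.5241

Area of P3's cell: 328.5241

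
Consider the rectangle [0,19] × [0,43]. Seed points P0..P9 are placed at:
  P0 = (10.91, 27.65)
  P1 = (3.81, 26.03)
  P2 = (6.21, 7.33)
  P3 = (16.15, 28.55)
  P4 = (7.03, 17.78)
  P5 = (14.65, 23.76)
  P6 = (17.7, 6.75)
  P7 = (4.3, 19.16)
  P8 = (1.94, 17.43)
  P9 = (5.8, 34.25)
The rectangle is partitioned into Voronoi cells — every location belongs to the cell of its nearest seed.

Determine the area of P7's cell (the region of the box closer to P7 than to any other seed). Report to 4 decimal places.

Area of P7's cell: 24.3887

1. box [0,19]×[0,43]: [(0, 0) (19, 0) (19, 43) (0, 43)]
2. ⊥bis P7·P0 via (7.605,23.405): [(0, 29.326) (0, 0) (19, 0) (19, 14.5333)]  |A|=416.6628
3. ⊥bis P7·P1 via (4.055,22.595): [(8.2601, 22.8949) (0, 22.3058) (0, 0) (19, 0) (19, 14.5333)]  |A|=387.6689
4. ⊥bis P7·P2 via (5.255,13.245): [(18.0097, 15.3043) (8.2601, 22.8949) (0, 22.3058) (0, 12.3966)]  |A|=123.4528
5. ⊥bis P7·P3 via (10.225,23.855): [(17.1151, 15.1599) (15.3755, 17.3552) (8.2601, 22.8949) (0, 22.3058) (0, 12.3966)]  |A|=122.3452
6. ⊥bis P7·P4 via (5.665,18.47): [(2.8255, 12.8527) (7.8884, 22.8684) (0, 22.3058) (0, 12.3966)]  |A|=52.0787
7. ⊥bis P7·P5 via (9.475,21.46): [(2.8255, 12.8527) (7.8884, 22.8684) (0, 22.3058) (0, 12.3966)]  |A|=52.0787
8. ⊥bis P7·P6 via (11,12.955): [(2.8255, 12.8527) (7.8884, 22.8684) (0, 22.3058) (0, 12.3966)]  |A|=52.0787
9. ⊥bis P7·P8 via (3.12,18.295): [(4.5739, 16.3116) (7.8884, 22.8684) (0.171, 22.318)]  |A|=24.3887
10. ⊥bis P7·P9 via (5.05,26.705): [(4.5739, 16.3116) (7.8884, 22.8684) (0.171, 22.318)]  |A|=24.3887
11. canonical 3-gon: [(4.5739, 16.3116) (7.8884, 22.8684) (0.171, 22.318)]
12. shoelace: 24.3887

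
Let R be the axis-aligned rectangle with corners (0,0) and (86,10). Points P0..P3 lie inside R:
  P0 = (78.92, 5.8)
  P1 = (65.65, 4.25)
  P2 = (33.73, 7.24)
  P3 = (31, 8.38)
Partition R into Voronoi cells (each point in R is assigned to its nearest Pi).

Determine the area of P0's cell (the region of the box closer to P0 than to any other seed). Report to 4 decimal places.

1. box [0,86]×[0,10]: [(0, 0) (86, 0) (86, 10) (0, 10)]
2. ⊥bis P0·P1 via (72.285,5.025): [(72.8719, 0) (86, 0) (86, 10) (71.7039, 10)]  |A|=137.1208
3. ⊥bis P0·P2 via (56.325,6.52): [(72.8719, 0) (86, 0) (86, 10) (71.7039, 10)]  |A|=137.1208
4. ⊥bis P0·P3 via (54.96,7.09): [(72.8719, 0) (86, 0) (86, 10) (71.7039, 10)]  |A|=137.1208
5. canonical 4-gon: [(72.8719, 0) (86, 0) (86, 10) (71.7039, 10)]
6. shoelace: 137.1208

Area of P0's cell: 137.1208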